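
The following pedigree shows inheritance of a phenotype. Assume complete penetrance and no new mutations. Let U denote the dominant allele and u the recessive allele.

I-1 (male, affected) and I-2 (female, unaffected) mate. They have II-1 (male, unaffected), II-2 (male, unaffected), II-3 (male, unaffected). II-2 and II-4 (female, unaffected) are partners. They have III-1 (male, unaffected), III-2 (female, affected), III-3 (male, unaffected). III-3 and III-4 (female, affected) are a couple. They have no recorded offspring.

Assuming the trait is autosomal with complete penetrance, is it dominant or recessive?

recessive

II-2 and II-4 are both unaffected yet have an affected child III-2. Under dominance, an affected child requires at least one affected parent, so the trait cannot be dominant.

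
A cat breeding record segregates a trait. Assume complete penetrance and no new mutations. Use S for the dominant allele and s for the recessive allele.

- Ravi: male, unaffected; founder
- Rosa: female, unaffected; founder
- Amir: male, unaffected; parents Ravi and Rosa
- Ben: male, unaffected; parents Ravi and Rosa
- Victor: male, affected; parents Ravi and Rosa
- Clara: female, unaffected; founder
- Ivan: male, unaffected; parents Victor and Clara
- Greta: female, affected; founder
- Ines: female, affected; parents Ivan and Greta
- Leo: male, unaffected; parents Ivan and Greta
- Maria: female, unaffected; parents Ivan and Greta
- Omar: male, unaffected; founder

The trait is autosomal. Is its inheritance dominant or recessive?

recessive

Ravi and Rosa are both unaffected yet have an affected child Victor. Under dominance, an affected child requires at least one affected parent, so the trait cannot be dominant.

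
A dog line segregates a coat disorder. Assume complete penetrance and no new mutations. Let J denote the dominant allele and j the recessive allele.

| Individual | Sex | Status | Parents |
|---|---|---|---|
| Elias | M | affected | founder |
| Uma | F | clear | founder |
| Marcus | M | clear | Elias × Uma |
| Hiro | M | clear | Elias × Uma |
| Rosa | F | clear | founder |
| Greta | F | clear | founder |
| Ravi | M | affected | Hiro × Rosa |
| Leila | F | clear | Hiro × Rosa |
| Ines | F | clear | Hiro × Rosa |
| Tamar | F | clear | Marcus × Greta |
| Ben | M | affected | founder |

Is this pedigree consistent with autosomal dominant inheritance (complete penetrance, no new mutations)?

No

Under autosomal dominant, Ravi (affected, male) cannot arise from Hiro (clear) × Rosa (clear).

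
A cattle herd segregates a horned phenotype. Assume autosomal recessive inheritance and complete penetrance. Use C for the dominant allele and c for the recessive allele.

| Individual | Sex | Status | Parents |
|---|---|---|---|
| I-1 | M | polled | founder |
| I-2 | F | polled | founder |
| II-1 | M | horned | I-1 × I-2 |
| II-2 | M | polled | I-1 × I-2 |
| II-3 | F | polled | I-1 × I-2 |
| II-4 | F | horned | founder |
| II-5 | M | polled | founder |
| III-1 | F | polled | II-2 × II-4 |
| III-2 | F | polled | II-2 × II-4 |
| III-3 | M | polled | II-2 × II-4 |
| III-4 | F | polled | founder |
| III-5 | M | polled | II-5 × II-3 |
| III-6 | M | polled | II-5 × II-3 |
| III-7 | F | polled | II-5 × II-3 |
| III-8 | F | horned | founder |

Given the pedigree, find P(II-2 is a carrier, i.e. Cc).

I-1 is polled so carries C and passed c to II-1 (cc), so I-1 is Cc.
I-2 is polled so carries C and passed c to II-1 (cc), so I-2 is Cc.
Their cross gives offspring ratios 1/4 CC : 1/2 Cc : 1/4 cc. Conditioning on II-2 being polled, P(Cc) = 1/2 / 3/4 = 2/3 before taking II-2's own offspring into account.
II-4 is horned, so II-4 is cc.
Now use II-2's offspring. Probability of each recorded status — polled daughter III-1: 1/2 if II-2 is Cc, 1 if CC; polled daughter III-2: 1/2 if II-2 is Cc, 1 if CC; polled son III-3: 1/2 if II-2 is Cc, 1 if CC.
Bayes: P(Cc) = 2/3·1/8 / (2/3·1/8 + 1/3·1) = 1/5.

1/5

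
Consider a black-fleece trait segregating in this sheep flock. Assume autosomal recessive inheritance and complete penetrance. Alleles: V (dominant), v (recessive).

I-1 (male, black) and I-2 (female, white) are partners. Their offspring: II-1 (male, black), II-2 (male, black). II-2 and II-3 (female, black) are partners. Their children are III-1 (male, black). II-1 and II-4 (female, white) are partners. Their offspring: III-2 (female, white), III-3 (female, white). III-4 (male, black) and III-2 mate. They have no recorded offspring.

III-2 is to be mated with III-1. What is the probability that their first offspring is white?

1/2

III-2 is white so carries V and received v from II-1 (vv), so III-2 is Vv.
III-1 is black, so III-1 is vv.
The cross gives 1/2 Vv : 1/2 vv, so P(offspring is white) = 1/2.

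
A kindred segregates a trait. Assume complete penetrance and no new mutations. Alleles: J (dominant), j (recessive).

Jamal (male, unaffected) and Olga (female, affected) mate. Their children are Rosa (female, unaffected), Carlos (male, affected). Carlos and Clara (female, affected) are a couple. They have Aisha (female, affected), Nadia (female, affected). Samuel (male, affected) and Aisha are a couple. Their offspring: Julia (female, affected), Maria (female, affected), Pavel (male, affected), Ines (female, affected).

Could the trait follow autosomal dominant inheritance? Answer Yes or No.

A consistent assignment under autosomal dominant exists: Jamal jj, Olga Jj, Rosa jj, Carlos Jj, Clara JJ, Aisha JJ, Nadia JJ, Samuel JJ, Julia JJ, Maria JJ, Pavel JJ, Ines JJ.
In this assignment every recorded phenotype matches its genotype and every non-founder's genotype is obtainable from its parents' genotypes, so the pedigree is consistent.

Yes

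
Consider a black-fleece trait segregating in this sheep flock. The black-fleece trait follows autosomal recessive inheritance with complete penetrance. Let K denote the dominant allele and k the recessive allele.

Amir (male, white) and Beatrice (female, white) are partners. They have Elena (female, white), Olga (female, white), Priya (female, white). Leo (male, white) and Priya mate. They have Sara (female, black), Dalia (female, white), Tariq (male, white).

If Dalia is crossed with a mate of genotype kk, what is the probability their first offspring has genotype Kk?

2/3

Leo is white so carries K and passed k to Sara (kk), so Leo is Kk.
Priya is white so carries K and passed k to Sara (kk), so Priya is Kk.
Dalia is a white offspring of Leo (Kk) × Priya (Kk), whose cross gives 1/4 KK : 1/2 Kk : 1/4 kk; conditioning on being white, Dalia is KK with probability 1/3, Kk with probability 2/3.
Summing over parental genotype combinations, P(offspring has genotype Kk) = 1/3·1 + 2/3·1/2 = 2/3.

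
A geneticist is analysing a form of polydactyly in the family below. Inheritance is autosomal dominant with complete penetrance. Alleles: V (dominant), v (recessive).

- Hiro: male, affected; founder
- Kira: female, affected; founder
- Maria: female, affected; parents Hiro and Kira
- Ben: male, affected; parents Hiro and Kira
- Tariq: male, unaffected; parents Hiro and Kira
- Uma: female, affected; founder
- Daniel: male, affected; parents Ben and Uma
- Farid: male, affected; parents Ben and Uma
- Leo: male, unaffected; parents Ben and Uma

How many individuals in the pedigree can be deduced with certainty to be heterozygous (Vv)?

4

Obligate heterozygotes: Hiro is affected so carries V and passed v to Tariq (vv), so Hiro is Vv; Kira is affected so carries V and passed v to Tariq (vv), so Kira is Vv; Ben is affected so carries V and passed v to Leo (vv), so Ben is Vv; Uma is affected so carries V and passed v to Leo (vv), so Uma is Vv.
Every other individual is either homozygous by phenotype or has at least one consistent homozygous assignment, so the count is 4.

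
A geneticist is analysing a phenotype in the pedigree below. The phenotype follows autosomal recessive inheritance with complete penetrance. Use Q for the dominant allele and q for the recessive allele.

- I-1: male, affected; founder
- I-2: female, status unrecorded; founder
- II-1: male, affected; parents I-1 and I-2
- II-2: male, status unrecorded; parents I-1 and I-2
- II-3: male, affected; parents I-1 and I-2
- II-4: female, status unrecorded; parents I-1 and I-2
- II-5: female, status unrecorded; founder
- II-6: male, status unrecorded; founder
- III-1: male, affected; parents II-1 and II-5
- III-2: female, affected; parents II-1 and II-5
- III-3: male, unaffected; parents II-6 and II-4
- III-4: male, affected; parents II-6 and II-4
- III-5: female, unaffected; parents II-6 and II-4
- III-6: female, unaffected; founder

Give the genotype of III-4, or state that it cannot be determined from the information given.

qq

III-4 is affected, so III-4 is qq.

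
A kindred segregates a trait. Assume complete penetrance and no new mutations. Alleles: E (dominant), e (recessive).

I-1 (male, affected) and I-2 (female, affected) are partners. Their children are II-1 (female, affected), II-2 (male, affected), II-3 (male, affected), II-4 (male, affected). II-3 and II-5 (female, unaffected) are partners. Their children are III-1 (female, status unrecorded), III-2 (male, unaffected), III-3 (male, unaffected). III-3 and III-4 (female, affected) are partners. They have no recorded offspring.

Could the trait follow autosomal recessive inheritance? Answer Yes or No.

A consistent assignment under autosomal recessive exists: I-1 ee, I-2 ee, II-1 ee, II-2 ee, II-3 ee, II-4 ee, II-5 EE, III-1 Ee, III-2 Ee, III-3 Ee, III-4 ee.
In this assignment every recorded phenotype matches its genotype and every non-founder's genotype is obtainable from its parents' genotypes, so the pedigree is consistent.

Yes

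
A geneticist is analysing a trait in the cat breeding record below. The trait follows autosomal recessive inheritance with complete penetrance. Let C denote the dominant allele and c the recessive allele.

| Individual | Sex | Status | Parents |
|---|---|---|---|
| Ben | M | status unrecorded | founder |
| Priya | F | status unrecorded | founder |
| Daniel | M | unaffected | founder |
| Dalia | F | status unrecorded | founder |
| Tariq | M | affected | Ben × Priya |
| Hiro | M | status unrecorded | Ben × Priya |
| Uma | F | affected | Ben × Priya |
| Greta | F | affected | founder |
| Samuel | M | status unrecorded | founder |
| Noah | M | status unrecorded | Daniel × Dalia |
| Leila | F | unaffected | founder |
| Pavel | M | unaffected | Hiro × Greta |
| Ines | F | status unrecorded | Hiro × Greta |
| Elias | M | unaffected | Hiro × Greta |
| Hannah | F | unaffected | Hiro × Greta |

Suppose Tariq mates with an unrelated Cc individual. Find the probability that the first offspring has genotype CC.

0

Tariq is affected, so Tariq is cc.
The cross gives 1/2 Cc : 1/2 cc, so P(offspring has genotype CC) = 0.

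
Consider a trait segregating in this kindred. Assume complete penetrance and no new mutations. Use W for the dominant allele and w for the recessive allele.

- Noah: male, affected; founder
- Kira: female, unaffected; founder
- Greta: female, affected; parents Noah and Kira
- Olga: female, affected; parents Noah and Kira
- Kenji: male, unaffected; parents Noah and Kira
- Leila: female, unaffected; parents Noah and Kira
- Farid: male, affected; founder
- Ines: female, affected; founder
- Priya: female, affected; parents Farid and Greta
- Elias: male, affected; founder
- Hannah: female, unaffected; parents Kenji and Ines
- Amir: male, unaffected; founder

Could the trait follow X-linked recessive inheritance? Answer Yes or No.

A consistent assignment under X-linked recessive exists: Noah X^w Y, Kira X^W X^w, Greta X^w X^w, Olga X^w X^w, Kenji X^W Y, Leila X^W X^w, Farid X^w Y, Ines X^w X^w, Priya X^w X^w, Elias X^w Y, Hannah X^W X^w, Amir X^W Y.
In this assignment every recorded phenotype matches its genotype and every non-founder's genotype is obtainable from its parents' genotypes, so the pedigree is consistent.

Yes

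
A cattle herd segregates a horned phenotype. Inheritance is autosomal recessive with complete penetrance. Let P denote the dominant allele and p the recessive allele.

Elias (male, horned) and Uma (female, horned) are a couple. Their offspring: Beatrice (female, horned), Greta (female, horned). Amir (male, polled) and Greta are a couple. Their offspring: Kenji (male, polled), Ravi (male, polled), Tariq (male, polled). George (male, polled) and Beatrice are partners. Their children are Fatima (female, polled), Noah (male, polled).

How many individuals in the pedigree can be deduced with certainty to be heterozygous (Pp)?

5

Obligate heterozygotes: Kenji is polled so carries P and received p from Greta (pp), so Kenji is Pp; Ravi is polled so carries P and received p from Greta (pp), so Ravi is Pp; Tariq is polled so carries P and received p from Greta (pp), so Tariq is Pp; Fatima is polled so carries P and received p from Beatrice (pp), so Fatima is Pp; Noah is polled so carries P and received p from Beatrice (pp), so Noah is Pp.
Every other individual is either homozygous by phenotype or has at least one consistent homozygous assignment, so the count is 5.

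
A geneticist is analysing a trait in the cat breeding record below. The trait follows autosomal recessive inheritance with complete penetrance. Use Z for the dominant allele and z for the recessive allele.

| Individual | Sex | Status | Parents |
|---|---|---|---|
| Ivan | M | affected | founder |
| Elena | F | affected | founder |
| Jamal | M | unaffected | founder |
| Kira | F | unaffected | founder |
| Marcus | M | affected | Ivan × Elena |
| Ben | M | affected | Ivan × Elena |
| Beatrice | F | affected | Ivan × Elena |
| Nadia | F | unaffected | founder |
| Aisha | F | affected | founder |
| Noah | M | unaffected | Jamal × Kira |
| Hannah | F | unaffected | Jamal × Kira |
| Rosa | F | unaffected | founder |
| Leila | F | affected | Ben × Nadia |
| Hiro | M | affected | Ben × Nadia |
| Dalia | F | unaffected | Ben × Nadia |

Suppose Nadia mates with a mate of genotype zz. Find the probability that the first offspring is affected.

1/2

Nadia is unaffected so carries Z and passed z to Leila (zz), so Nadia is Zz.
The cross gives 1/2 Zz : 1/2 zz, so P(offspring is affected) = 1/2.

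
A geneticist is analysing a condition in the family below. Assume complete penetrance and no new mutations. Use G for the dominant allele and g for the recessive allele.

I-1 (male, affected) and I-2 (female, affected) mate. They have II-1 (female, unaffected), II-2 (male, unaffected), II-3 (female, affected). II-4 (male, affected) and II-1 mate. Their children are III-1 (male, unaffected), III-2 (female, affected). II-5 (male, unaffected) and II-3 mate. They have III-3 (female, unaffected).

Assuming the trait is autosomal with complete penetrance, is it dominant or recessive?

dominant

I-1 and I-2 are both affected yet have an unaffected child II-1. Under a recessive model two affected parents are homozygous and every child would be affected, so the trait cannot be recessive.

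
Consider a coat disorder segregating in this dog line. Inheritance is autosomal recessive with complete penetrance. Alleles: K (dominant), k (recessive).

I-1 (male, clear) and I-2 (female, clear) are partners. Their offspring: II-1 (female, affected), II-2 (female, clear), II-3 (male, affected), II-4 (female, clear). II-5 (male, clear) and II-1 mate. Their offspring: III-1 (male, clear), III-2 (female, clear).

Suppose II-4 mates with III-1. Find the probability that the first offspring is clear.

5/6

I-1 is clear so carries K and passed k to II-1 (kk), so I-1 is Kk.
I-2 is clear so carries K and passed k to II-1 (kk), so I-2 is Kk.
II-4 is a clear offspring of I-1 (Kk) × I-2 (Kk), whose cross gives 1/4 KK : 1/2 Kk : 1/4 kk; conditioning on being clear, II-4 is KK with probability 1/3, Kk with probability 2/3.
III-1 is clear so carries K and received k from II-1 (kk), so III-1 is Kk.
Summing over parental genotype combinations, P(offspring is clear) = 1/3·1 + 2/3·3/4 = 5/6.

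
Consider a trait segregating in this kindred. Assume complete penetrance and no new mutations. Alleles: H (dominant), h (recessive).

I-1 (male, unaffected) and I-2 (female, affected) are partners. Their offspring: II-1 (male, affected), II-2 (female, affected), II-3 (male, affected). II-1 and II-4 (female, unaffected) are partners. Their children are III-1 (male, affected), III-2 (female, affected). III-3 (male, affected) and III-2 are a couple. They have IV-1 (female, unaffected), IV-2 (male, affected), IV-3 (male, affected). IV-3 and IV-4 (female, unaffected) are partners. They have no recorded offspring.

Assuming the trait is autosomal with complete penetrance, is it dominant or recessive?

III-3 and III-2 are both affected yet have an unaffected child IV-1. Under a recessive model two affected parents are homozygous and every child would be affected, so the trait cannot be recessive.

dominant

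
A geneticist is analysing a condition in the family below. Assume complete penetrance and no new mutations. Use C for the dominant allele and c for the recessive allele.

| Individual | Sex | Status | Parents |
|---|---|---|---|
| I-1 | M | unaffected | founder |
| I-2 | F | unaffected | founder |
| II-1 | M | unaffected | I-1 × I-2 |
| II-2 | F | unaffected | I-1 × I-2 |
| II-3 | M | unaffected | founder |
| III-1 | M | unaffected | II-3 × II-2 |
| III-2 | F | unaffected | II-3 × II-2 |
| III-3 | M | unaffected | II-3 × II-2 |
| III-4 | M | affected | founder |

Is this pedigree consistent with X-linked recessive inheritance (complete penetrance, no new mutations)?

A consistent assignment under X-linked recessive exists: I-1 X^C Y, I-2 X^C X^C, II-1 X^C Y, II-2 X^C X^C, II-3 X^C Y, III-1 X^C Y, III-2 X^C X^C, III-3 X^C Y, III-4 X^c Y.
In this assignment every recorded phenotype matches its genotype and every non-founder's genotype is obtainable from its parents' genotypes, so the pedigree is consistent.

Yes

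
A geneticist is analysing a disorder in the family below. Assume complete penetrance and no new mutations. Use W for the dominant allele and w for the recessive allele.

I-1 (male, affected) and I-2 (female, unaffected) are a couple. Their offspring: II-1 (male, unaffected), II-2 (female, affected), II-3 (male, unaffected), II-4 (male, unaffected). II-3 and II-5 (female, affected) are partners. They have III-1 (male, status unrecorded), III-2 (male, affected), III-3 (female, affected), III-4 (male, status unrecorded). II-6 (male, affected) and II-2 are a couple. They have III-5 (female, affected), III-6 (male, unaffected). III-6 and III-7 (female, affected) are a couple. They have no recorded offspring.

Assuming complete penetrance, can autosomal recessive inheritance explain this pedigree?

No

Under autosomal recessive, III-6 (unaffected, male) cannot arise from II-6 (affected) × II-2 (affected).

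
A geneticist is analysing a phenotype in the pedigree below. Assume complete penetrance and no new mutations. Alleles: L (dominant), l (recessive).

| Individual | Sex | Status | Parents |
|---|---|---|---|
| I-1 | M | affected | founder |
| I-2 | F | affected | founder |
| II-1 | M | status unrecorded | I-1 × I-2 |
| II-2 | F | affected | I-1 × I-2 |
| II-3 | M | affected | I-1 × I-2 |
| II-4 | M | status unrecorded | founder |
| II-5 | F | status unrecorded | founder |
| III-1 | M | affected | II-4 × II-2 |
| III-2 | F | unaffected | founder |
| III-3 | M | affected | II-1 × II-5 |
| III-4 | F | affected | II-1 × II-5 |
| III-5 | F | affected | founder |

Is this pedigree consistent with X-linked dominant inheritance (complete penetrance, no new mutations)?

Yes

A consistent assignment under X-linked dominant exists: I-1 X^L Y, I-2 X^L X^L, II-1 X^L Y, II-2 X^L X^L, II-3 X^L Y, II-4 X^L Y, II-5 X^L X^L, III-1 X^L Y, III-2 X^l X^l, III-3 X^L Y, III-4 X^L X^L, III-5 X^L X^L.
In this assignment every recorded phenotype matches its genotype and every non-founder's genotype is obtainable from its parents' genotypes, so the pedigree is consistent.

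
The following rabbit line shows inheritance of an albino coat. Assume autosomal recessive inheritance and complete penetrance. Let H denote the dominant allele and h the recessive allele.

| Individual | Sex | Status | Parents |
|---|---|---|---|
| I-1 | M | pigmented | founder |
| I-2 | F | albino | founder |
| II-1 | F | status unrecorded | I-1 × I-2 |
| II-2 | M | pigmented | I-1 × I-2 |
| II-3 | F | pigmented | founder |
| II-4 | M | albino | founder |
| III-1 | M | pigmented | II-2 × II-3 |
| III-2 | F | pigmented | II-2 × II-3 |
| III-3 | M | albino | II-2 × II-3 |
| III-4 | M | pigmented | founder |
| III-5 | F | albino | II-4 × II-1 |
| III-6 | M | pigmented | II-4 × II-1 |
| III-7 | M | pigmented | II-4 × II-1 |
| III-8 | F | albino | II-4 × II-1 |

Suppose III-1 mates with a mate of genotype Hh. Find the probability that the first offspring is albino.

1/6

II-2 is pigmented so carries H and received h from I-2 (hh), so II-2 is Hh.
II-3 is pigmented so carries H and passed h to III-3 (hh), so II-3 is Hh.
III-1 is a pigmented offspring of II-2 (Hh) × II-3 (Hh), whose cross gives 1/4 HH : 1/2 Hh : 1/4 hh; conditioning on being pigmented, III-1 is HH with probability 1/3, Hh with probability 2/3.
Summing over parental genotype combinations, P(offspring is albino) = 2/3·1/4 = 1/6.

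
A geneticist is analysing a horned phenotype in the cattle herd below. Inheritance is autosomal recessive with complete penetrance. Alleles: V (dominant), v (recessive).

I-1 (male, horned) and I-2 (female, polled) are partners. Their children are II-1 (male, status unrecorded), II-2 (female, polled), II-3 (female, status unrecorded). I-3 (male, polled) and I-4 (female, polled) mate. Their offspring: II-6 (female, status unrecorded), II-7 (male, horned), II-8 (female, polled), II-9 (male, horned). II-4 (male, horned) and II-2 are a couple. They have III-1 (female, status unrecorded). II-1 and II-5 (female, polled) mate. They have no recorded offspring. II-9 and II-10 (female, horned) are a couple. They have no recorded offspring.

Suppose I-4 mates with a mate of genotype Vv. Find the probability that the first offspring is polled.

3/4

I-4 is polled so carries V and passed v to II-7 (vv), so I-4 is Vv.
The cross gives 1/4 VV : 1/2 Vv : 1/4 vv, so P(offspring is polled) = 3/4.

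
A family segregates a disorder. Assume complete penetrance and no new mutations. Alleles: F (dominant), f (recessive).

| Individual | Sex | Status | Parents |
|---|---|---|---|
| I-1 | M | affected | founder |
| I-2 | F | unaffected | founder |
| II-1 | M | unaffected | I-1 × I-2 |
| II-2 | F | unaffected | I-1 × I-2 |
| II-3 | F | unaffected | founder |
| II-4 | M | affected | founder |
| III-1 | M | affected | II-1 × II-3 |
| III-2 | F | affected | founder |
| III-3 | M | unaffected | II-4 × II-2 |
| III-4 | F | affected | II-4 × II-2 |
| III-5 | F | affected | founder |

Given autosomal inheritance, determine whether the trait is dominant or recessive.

recessive

II-1 and II-3 are both unaffected yet have an affected child III-1. Under dominance, an affected child requires at least one affected parent, so the trait cannot be dominant.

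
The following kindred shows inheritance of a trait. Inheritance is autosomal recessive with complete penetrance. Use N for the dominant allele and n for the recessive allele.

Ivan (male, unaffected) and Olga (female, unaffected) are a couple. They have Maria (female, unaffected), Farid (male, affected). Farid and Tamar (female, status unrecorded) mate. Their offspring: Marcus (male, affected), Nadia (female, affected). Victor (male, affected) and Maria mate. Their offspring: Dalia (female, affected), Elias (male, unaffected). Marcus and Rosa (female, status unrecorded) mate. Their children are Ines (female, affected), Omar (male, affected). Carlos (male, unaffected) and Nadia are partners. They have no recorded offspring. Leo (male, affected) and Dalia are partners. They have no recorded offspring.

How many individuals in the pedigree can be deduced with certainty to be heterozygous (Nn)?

Obligate heterozygotes: Ivan is unaffected so carries N and passed n to Farid (nn), so Ivan is Nn; Olga is unaffected so carries N and passed n to Farid (nn), so Olga is Nn; Maria is unaffected so carries N and passed n to Dalia (nn), so Maria is Nn; Elias is unaffected so carries N and received n from Victor (nn), so Elias is Nn.
Every other individual is either homozygous by phenotype or has at least one consistent homozygous assignment, so the count is 4.

4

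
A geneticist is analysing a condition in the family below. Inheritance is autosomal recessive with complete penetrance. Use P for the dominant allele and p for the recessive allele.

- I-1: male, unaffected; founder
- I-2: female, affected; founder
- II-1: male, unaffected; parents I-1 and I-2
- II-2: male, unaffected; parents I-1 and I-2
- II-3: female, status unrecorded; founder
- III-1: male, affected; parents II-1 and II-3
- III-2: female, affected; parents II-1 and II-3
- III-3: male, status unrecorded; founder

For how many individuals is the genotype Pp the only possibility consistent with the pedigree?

2

Obligate heterozygotes: II-1 is unaffected so carries P and received p from I-2 (pp), so II-1 is Pp; II-2 is unaffected so carries P and received p from I-2 (pp), so II-2 is Pp.
Every other individual is either homozygous by phenotype or has at least one consistent homozygous assignment, so the count is 2.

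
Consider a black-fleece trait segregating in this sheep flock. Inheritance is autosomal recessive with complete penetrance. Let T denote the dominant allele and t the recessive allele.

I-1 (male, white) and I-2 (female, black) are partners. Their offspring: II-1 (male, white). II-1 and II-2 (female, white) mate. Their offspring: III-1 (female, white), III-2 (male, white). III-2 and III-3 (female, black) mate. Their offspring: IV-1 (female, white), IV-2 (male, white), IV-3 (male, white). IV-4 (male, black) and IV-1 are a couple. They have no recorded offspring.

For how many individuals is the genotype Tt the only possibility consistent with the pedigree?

Obligate heterozygotes: II-1 is white so carries T and received t from I-2 (tt), so II-1 is Tt; IV-1 is white so carries T and received t from III-3 (tt), so IV-1 is Tt; IV-2 is white so carries T and received t from III-3 (tt), so IV-2 is Tt; IV-3 is white so carries T and received t from III-3 (tt), so IV-3 is Tt.
Every other individual is either homozygous by phenotype or has at least one consistent homozygous assignment, so the count is 4.

4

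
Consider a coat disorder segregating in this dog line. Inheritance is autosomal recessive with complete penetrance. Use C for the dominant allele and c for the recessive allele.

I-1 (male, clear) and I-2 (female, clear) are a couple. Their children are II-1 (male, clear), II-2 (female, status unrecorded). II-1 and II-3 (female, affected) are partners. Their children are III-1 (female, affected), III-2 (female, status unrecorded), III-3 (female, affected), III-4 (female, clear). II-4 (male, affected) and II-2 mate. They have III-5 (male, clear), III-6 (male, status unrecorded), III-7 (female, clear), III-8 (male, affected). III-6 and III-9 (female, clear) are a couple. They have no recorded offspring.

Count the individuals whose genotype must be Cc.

5

Obligate heterozygotes: II-1 is clear so carries C and passed c to III-1 (cc), so II-1 is Cc; II-2 passed C to III-5 (Cc, whose c came from II-4) and passed c to III-8 (cc), so II-2 is Cc; III-4 is clear so carries C and received c from II-3 (cc), so III-4 is Cc; III-5 is clear so carries C and received c from II-4 (cc), so III-5 is Cc; III-7 is clear so carries C and received c from II-4 (cc), so III-7 is Cc.
Every other individual is either homozygous by phenotype or has at least one consistent homozygous assignment, so the count is 5.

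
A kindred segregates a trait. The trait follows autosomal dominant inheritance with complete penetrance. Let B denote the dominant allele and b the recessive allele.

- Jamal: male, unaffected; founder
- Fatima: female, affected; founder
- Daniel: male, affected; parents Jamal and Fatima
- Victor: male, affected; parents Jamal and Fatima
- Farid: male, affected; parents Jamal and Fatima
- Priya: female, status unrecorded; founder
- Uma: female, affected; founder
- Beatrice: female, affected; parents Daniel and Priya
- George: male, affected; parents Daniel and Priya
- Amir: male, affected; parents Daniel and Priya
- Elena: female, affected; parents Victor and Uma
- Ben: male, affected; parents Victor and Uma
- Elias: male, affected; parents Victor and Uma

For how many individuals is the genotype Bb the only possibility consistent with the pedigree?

3

Obligate heterozygotes: Daniel is affected so carries B and received b from Jamal (bb), so Daniel is Bb; Victor is affected so carries B and received b from Jamal (bb), so Victor is Bb; Farid is affected so carries B and received b from Jamal (bb), so Farid is Bb.
Every other individual is either homozygous by phenotype or has at least one consistent homozygous assignment, so the count is 3.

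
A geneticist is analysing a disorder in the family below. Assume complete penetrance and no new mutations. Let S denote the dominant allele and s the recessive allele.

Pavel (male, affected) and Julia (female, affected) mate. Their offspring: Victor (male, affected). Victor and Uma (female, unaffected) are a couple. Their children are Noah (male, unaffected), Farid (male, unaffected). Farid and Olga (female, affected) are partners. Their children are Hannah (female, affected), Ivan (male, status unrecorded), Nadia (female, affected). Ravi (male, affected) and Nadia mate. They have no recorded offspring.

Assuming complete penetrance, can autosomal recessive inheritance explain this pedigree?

A consistent assignment under autosomal recessive exists: Pavel ss, Julia ss, Victor ss, Uma SS, Noah Ss, Farid Ss, Olga ss, Hannah ss, Ivan Ss, Nadia ss, Ravi ss.
In this assignment every recorded phenotype matches its genotype and every non-founder's genotype is obtainable from its parents' genotypes, so the pedigree is consistent.

Yes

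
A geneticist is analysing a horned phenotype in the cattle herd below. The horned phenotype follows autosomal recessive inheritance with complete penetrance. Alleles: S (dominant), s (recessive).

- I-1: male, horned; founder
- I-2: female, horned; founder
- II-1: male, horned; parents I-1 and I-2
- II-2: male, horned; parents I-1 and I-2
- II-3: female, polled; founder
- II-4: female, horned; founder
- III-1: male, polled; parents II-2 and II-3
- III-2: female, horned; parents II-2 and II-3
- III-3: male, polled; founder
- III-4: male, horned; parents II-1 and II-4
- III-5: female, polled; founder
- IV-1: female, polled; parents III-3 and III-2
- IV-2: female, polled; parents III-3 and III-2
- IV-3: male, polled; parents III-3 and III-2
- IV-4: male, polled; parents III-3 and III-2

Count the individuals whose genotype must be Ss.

Obligate heterozygotes: II-3 is polled so carries S and passed s to III-2 (ss), so II-3 is Ss; III-1 is polled so carries S and received s from II-2 (ss), so III-1 is Ss; IV-1 is polled so carries S and received s from III-2 (ss), so IV-1 is Ss; IV-2 is polled so carries S and received s from III-2 (ss), so IV-2 is Ss; IV-3 is polled so carries S and received s from III-2 (ss), so IV-3 is Ss; IV-4 is polled so carries S and received s from III-2 (ss), so IV-4 is Ss.
Every other individual is either homozygous by phenotype or has at least one consistent homozygous assignment, so the count is 6.

6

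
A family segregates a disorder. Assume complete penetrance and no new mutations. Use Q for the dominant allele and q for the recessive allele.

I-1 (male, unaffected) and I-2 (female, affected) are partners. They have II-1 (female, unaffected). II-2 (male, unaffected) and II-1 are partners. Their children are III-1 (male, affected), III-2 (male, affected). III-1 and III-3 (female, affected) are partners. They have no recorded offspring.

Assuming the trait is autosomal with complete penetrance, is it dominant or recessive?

recessive

II-2 and II-1 are both unaffected yet have an affected child III-1. Under dominance, an affected child requires at least one affected parent, so the trait cannot be dominant.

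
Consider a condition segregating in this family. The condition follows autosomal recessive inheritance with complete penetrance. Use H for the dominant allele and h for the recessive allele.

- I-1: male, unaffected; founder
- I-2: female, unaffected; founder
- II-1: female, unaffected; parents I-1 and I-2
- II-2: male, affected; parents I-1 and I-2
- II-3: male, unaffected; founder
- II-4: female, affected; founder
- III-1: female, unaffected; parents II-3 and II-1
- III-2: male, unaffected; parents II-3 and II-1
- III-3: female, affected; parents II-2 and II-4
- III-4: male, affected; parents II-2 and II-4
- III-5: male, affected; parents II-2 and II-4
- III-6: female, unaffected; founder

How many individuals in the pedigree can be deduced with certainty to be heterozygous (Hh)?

Obligate heterozygotes: I-1 is unaffected so carries H and passed h to II-2 (hh), so I-1 is Hh; I-2 is unaffected so carries H and passed h to II-2 (hh), so I-2 is Hh.
Every other individual is either homozygous by phenotype or has at least one consistent homozygous assignment, so the count is 2.

2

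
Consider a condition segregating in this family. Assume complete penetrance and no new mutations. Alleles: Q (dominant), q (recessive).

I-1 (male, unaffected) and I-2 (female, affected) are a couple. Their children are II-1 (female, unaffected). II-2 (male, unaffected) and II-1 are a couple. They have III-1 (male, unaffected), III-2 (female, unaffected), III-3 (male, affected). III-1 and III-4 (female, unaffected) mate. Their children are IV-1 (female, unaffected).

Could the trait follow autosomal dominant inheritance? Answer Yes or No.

No

Under autosomal dominant, III-3 (affected, male) cannot arise from II-2 (unaffected) × II-1 (unaffected).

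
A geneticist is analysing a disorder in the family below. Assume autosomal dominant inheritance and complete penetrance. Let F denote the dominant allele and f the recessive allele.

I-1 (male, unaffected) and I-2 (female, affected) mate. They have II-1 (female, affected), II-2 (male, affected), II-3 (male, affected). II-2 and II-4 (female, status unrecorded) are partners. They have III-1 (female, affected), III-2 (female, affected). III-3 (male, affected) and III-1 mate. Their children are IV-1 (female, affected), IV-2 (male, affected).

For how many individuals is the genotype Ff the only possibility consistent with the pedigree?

3

Obligate heterozygotes: II-1 is affected so carries F and received f from I-1 (ff), so II-1 is Ff; II-2 is affected so carries F and received f from I-1 (ff), so II-2 is Ff; II-3 is affected so carries F and received f from I-1 (ff), so II-3 is Ff.
Every other individual is either homozygous by phenotype or has at least one consistent homozygous assignment, so the count is 3.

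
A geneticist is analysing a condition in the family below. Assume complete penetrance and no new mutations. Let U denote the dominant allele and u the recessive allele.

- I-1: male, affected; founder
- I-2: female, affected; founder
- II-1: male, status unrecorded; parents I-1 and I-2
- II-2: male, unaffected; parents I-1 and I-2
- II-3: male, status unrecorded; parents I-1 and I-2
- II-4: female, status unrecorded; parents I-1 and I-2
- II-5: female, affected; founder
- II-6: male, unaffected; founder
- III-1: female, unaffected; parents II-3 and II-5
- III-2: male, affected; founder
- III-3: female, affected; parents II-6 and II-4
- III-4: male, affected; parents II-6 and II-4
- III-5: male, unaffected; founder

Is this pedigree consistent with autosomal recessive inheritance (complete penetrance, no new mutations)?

Under autosomal recessive, II-2 (unaffected, male) cannot arise from I-1 (affected) × I-2 (affected).

No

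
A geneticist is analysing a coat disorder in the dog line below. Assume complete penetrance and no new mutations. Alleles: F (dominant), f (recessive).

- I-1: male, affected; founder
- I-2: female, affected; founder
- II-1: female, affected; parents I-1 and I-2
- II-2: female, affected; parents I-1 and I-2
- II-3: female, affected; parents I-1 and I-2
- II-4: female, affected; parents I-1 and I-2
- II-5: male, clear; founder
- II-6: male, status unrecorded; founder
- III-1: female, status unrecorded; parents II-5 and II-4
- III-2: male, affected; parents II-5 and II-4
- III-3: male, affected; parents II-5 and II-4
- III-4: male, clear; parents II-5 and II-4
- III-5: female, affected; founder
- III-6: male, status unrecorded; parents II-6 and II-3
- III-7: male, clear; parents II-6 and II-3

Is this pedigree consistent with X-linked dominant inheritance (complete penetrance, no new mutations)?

A consistent assignment under X-linked dominant exists: I-1 X^F Y, I-2 X^F X^f, II-1 X^F X^F, II-2 X^F X^F, II-3 X^F X^f, II-4 X^F X^f, II-5 X^f Y, II-6 X^F Y, III-1 X^F X^f, III-2 X^F Y, III-3 X^F Y, III-4 X^f Y, III-5 X^F X^F, III-6 X^F Y, III-7 X^f Y.
In this assignment every recorded phenotype matches its genotype and every non-founder's genotype is obtainable from its parents' genotypes, so the pedigree is consistent.

Yes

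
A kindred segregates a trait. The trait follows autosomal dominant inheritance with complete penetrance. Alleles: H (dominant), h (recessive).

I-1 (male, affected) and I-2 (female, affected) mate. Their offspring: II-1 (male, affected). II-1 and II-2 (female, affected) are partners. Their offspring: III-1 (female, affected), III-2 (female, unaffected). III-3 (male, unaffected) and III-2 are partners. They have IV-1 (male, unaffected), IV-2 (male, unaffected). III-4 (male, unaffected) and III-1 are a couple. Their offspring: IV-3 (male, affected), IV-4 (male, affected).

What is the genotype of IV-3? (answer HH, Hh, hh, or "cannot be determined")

Hh

From phenotype alone, IV-3 is HH or Hh.
IV-3 is affected so carries H and received h from III-4 (hh), so IV-3 is Hh.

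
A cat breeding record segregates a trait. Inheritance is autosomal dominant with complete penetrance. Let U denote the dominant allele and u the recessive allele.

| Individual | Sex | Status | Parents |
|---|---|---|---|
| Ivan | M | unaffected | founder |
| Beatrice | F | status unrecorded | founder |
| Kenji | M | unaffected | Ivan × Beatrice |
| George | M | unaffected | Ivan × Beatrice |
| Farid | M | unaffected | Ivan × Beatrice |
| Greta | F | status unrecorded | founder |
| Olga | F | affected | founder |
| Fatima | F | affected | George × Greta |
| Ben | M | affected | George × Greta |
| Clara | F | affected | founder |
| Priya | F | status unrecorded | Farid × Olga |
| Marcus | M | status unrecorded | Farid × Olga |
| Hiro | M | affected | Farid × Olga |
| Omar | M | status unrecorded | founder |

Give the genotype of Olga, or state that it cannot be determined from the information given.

Olga's phenotype allows UU or Uu, and no parent or child forces a single allele at both positions; consistent genotype assignments exist with Olga as UU or Uu.

cannot be determined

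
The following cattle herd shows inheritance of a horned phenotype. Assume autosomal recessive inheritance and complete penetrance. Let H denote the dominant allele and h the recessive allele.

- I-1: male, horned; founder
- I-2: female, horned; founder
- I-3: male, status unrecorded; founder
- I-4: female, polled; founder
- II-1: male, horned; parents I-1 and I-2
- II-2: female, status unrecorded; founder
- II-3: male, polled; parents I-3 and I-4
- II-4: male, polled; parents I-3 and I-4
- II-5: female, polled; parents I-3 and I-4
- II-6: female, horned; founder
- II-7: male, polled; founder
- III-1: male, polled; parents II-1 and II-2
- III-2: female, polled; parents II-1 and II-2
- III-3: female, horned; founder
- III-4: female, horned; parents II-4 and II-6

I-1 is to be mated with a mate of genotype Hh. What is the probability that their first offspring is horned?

1/2

I-1 is horned, so I-1 is hh.
The cross gives 1/2 Hh : 1/2 hh, so P(offspring is horned) = 1/2.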